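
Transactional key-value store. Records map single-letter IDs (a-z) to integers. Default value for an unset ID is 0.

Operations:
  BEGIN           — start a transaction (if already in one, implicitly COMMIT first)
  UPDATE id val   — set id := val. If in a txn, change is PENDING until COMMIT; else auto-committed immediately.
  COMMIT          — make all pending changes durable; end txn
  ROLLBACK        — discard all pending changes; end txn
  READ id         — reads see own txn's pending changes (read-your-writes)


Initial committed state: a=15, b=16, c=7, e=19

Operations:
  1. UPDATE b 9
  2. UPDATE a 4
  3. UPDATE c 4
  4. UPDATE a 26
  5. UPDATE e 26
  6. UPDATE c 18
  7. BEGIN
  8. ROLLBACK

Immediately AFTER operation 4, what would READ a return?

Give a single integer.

Answer: 26

Derivation:
Initial committed: {a=15, b=16, c=7, e=19}
Op 1: UPDATE b=9 (auto-commit; committed b=9)
Op 2: UPDATE a=4 (auto-commit; committed a=4)
Op 3: UPDATE c=4 (auto-commit; committed c=4)
Op 4: UPDATE a=26 (auto-commit; committed a=26)
After op 4: visible(a) = 26 (pending={}, committed={a=26, b=9, c=4, e=19})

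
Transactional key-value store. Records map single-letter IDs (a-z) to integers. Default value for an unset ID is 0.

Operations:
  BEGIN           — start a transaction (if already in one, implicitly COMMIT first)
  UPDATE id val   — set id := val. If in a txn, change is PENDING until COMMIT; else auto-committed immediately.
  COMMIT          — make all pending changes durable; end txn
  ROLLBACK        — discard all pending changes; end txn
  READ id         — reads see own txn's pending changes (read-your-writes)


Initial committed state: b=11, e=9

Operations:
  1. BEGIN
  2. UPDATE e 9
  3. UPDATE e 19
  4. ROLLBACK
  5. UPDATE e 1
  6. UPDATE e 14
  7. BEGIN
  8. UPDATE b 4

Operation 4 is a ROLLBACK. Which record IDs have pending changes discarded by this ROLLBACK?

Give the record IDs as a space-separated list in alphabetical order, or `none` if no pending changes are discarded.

Answer: e

Derivation:
Initial committed: {b=11, e=9}
Op 1: BEGIN: in_txn=True, pending={}
Op 2: UPDATE e=9 (pending; pending now {e=9})
Op 3: UPDATE e=19 (pending; pending now {e=19})
Op 4: ROLLBACK: discarded pending ['e']; in_txn=False
Op 5: UPDATE e=1 (auto-commit; committed e=1)
Op 6: UPDATE e=14 (auto-commit; committed e=14)
Op 7: BEGIN: in_txn=True, pending={}
Op 8: UPDATE b=4 (pending; pending now {b=4})
ROLLBACK at op 4 discards: ['e']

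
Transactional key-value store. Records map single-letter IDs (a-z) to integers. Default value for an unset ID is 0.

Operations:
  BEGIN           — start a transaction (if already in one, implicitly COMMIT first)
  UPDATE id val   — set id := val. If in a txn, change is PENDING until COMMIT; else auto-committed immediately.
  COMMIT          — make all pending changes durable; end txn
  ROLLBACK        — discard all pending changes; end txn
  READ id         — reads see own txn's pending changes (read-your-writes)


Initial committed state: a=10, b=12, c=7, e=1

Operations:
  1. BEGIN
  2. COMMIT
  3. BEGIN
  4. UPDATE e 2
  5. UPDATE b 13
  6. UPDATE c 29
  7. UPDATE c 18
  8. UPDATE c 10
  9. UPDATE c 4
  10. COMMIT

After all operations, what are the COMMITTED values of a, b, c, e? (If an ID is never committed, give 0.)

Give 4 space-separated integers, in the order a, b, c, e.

Initial committed: {a=10, b=12, c=7, e=1}
Op 1: BEGIN: in_txn=True, pending={}
Op 2: COMMIT: merged [] into committed; committed now {a=10, b=12, c=7, e=1}
Op 3: BEGIN: in_txn=True, pending={}
Op 4: UPDATE e=2 (pending; pending now {e=2})
Op 5: UPDATE b=13 (pending; pending now {b=13, e=2})
Op 6: UPDATE c=29 (pending; pending now {b=13, c=29, e=2})
Op 7: UPDATE c=18 (pending; pending now {b=13, c=18, e=2})
Op 8: UPDATE c=10 (pending; pending now {b=13, c=10, e=2})
Op 9: UPDATE c=4 (pending; pending now {b=13, c=4, e=2})
Op 10: COMMIT: merged ['b', 'c', 'e'] into committed; committed now {a=10, b=13, c=4, e=2}
Final committed: {a=10, b=13, c=4, e=2}

Answer: 10 13 4 2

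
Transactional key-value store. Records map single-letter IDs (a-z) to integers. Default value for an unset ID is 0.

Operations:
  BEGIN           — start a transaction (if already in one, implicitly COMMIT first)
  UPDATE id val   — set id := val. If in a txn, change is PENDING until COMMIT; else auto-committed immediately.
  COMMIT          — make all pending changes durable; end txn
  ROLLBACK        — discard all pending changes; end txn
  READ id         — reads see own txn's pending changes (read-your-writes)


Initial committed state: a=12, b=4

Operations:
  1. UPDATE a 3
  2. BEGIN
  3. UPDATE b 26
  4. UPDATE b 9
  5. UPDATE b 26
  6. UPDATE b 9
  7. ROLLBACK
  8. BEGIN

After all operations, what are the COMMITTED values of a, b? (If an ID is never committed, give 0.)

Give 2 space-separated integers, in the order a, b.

Answer: 3 4

Derivation:
Initial committed: {a=12, b=4}
Op 1: UPDATE a=3 (auto-commit; committed a=3)
Op 2: BEGIN: in_txn=True, pending={}
Op 3: UPDATE b=26 (pending; pending now {b=26})
Op 4: UPDATE b=9 (pending; pending now {b=9})
Op 5: UPDATE b=26 (pending; pending now {b=26})
Op 6: UPDATE b=9 (pending; pending now {b=9})
Op 7: ROLLBACK: discarded pending ['b']; in_txn=False
Op 8: BEGIN: in_txn=True, pending={}
Final committed: {a=3, b=4}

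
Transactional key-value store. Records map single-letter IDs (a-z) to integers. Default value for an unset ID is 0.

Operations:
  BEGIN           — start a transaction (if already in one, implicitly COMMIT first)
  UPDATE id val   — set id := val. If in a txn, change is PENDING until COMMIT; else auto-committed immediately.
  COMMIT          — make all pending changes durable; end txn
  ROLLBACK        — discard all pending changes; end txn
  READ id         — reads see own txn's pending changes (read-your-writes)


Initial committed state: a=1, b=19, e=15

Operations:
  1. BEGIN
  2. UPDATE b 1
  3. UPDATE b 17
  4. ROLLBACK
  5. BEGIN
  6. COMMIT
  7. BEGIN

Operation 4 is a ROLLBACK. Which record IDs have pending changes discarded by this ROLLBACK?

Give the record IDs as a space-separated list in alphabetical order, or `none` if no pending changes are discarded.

Initial committed: {a=1, b=19, e=15}
Op 1: BEGIN: in_txn=True, pending={}
Op 2: UPDATE b=1 (pending; pending now {b=1})
Op 3: UPDATE b=17 (pending; pending now {b=17})
Op 4: ROLLBACK: discarded pending ['b']; in_txn=False
Op 5: BEGIN: in_txn=True, pending={}
Op 6: COMMIT: merged [] into committed; committed now {a=1, b=19, e=15}
Op 7: BEGIN: in_txn=True, pending={}
ROLLBACK at op 4 discards: ['b']

Answer: b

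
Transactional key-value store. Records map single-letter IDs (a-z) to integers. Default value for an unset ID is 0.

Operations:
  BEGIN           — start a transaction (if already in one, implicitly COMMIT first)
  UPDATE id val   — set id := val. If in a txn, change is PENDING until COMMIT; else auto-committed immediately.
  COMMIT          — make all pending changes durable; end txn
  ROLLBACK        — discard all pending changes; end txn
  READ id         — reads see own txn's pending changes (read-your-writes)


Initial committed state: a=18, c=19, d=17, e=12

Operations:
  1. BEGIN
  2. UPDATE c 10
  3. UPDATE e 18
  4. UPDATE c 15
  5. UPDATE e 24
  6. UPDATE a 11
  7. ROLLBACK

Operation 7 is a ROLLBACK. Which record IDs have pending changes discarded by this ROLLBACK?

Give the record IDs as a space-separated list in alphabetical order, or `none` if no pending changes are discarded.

Answer: a c e

Derivation:
Initial committed: {a=18, c=19, d=17, e=12}
Op 1: BEGIN: in_txn=True, pending={}
Op 2: UPDATE c=10 (pending; pending now {c=10})
Op 3: UPDATE e=18 (pending; pending now {c=10, e=18})
Op 4: UPDATE c=15 (pending; pending now {c=15, e=18})
Op 5: UPDATE e=24 (pending; pending now {c=15, e=24})
Op 6: UPDATE a=11 (pending; pending now {a=11, c=15, e=24})
Op 7: ROLLBACK: discarded pending ['a', 'c', 'e']; in_txn=False
ROLLBACK at op 7 discards: ['a', 'c', 'e']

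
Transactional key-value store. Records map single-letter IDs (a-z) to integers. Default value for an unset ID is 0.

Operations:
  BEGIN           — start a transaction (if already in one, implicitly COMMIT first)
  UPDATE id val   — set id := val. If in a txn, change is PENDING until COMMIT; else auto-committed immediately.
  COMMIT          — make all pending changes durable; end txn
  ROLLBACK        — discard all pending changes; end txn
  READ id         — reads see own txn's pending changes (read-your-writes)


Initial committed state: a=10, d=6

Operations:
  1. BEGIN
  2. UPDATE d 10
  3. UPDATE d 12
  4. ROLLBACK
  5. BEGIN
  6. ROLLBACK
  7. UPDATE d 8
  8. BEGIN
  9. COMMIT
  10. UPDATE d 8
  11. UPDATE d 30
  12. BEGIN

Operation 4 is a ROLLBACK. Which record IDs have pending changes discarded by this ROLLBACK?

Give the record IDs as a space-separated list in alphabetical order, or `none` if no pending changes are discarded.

Answer: d

Derivation:
Initial committed: {a=10, d=6}
Op 1: BEGIN: in_txn=True, pending={}
Op 2: UPDATE d=10 (pending; pending now {d=10})
Op 3: UPDATE d=12 (pending; pending now {d=12})
Op 4: ROLLBACK: discarded pending ['d']; in_txn=False
Op 5: BEGIN: in_txn=True, pending={}
Op 6: ROLLBACK: discarded pending []; in_txn=False
Op 7: UPDATE d=8 (auto-commit; committed d=8)
Op 8: BEGIN: in_txn=True, pending={}
Op 9: COMMIT: merged [] into committed; committed now {a=10, d=8}
Op 10: UPDATE d=8 (auto-commit; committed d=8)
Op 11: UPDATE d=30 (auto-commit; committed d=30)
Op 12: BEGIN: in_txn=True, pending={}
ROLLBACK at op 4 discards: ['d']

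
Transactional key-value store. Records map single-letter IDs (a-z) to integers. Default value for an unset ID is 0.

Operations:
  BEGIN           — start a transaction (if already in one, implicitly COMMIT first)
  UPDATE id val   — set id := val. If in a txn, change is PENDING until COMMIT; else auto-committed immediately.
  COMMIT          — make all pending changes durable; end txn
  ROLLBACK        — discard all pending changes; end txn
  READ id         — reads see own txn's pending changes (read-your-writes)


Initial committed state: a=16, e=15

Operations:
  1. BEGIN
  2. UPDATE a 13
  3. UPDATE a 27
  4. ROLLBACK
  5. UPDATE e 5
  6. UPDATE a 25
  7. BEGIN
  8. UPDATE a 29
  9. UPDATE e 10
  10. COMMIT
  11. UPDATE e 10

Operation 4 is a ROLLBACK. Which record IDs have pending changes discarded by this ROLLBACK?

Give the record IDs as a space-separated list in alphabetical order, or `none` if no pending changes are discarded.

Initial committed: {a=16, e=15}
Op 1: BEGIN: in_txn=True, pending={}
Op 2: UPDATE a=13 (pending; pending now {a=13})
Op 3: UPDATE a=27 (pending; pending now {a=27})
Op 4: ROLLBACK: discarded pending ['a']; in_txn=False
Op 5: UPDATE e=5 (auto-commit; committed e=5)
Op 6: UPDATE a=25 (auto-commit; committed a=25)
Op 7: BEGIN: in_txn=True, pending={}
Op 8: UPDATE a=29 (pending; pending now {a=29})
Op 9: UPDATE e=10 (pending; pending now {a=29, e=10})
Op 10: COMMIT: merged ['a', 'e'] into committed; committed now {a=29, e=10}
Op 11: UPDATE e=10 (auto-commit; committed e=10)
ROLLBACK at op 4 discards: ['a']

Answer: a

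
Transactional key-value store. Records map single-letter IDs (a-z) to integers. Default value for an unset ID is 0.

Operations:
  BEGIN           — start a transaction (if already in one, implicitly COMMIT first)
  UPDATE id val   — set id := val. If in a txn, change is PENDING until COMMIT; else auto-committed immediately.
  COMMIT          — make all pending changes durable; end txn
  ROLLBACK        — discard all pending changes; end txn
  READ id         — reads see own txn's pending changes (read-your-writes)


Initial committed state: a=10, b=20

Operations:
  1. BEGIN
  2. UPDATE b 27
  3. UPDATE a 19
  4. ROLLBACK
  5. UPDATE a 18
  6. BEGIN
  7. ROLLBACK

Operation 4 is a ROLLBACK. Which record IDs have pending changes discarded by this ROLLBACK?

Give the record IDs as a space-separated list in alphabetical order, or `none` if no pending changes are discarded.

Answer: a b

Derivation:
Initial committed: {a=10, b=20}
Op 1: BEGIN: in_txn=True, pending={}
Op 2: UPDATE b=27 (pending; pending now {b=27})
Op 3: UPDATE a=19 (pending; pending now {a=19, b=27})
Op 4: ROLLBACK: discarded pending ['a', 'b']; in_txn=False
Op 5: UPDATE a=18 (auto-commit; committed a=18)
Op 6: BEGIN: in_txn=True, pending={}
Op 7: ROLLBACK: discarded pending []; in_txn=False
ROLLBACK at op 4 discards: ['a', 'b']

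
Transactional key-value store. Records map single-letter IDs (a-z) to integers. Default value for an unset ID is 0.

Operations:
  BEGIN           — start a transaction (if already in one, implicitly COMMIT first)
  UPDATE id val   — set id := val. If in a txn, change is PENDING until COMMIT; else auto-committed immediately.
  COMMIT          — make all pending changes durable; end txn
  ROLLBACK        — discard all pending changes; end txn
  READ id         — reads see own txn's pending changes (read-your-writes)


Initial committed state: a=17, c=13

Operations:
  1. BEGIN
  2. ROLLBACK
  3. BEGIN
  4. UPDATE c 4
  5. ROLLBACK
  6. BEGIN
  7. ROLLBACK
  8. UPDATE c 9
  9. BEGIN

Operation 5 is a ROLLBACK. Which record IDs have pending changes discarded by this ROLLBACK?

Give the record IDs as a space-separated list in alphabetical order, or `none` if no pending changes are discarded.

Initial committed: {a=17, c=13}
Op 1: BEGIN: in_txn=True, pending={}
Op 2: ROLLBACK: discarded pending []; in_txn=False
Op 3: BEGIN: in_txn=True, pending={}
Op 4: UPDATE c=4 (pending; pending now {c=4})
Op 5: ROLLBACK: discarded pending ['c']; in_txn=False
Op 6: BEGIN: in_txn=True, pending={}
Op 7: ROLLBACK: discarded pending []; in_txn=False
Op 8: UPDATE c=9 (auto-commit; committed c=9)
Op 9: BEGIN: in_txn=True, pending={}
ROLLBACK at op 5 discards: ['c']

Answer: c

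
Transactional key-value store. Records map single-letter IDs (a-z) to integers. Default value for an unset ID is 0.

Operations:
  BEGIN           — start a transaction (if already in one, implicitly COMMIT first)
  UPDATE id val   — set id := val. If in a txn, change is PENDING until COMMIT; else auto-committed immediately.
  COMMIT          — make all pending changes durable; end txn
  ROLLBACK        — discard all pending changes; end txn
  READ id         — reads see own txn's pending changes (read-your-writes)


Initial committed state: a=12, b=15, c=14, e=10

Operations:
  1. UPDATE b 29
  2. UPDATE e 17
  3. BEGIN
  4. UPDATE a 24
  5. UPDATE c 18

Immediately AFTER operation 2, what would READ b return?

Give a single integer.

Initial committed: {a=12, b=15, c=14, e=10}
Op 1: UPDATE b=29 (auto-commit; committed b=29)
Op 2: UPDATE e=17 (auto-commit; committed e=17)
After op 2: visible(b) = 29 (pending={}, committed={a=12, b=29, c=14, e=17})

Answer: 29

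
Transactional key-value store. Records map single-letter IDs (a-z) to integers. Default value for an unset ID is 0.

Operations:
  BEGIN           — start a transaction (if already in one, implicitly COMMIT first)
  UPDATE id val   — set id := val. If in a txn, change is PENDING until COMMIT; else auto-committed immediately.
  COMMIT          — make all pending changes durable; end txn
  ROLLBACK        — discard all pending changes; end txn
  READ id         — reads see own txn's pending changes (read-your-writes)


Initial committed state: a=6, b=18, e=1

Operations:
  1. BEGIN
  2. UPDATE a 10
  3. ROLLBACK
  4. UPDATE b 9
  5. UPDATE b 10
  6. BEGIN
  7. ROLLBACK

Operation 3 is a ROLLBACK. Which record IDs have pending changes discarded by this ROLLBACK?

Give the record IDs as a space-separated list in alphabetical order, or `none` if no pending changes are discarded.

Initial committed: {a=6, b=18, e=1}
Op 1: BEGIN: in_txn=True, pending={}
Op 2: UPDATE a=10 (pending; pending now {a=10})
Op 3: ROLLBACK: discarded pending ['a']; in_txn=False
Op 4: UPDATE b=9 (auto-commit; committed b=9)
Op 5: UPDATE b=10 (auto-commit; committed b=10)
Op 6: BEGIN: in_txn=True, pending={}
Op 7: ROLLBACK: discarded pending []; in_txn=False
ROLLBACK at op 3 discards: ['a']

Answer: a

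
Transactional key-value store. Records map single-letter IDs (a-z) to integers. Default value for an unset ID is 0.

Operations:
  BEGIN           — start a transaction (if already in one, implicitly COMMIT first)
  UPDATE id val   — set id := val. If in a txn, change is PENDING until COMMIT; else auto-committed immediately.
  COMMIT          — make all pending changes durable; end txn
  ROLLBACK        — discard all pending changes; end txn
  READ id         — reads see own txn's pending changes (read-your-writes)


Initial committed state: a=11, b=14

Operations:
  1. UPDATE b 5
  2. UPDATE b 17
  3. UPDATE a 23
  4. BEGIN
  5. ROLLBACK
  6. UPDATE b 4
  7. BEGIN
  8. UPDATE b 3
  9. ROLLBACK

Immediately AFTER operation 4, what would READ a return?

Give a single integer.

Answer: 23

Derivation:
Initial committed: {a=11, b=14}
Op 1: UPDATE b=5 (auto-commit; committed b=5)
Op 2: UPDATE b=17 (auto-commit; committed b=17)
Op 3: UPDATE a=23 (auto-commit; committed a=23)
Op 4: BEGIN: in_txn=True, pending={}
After op 4: visible(a) = 23 (pending={}, committed={a=23, b=17})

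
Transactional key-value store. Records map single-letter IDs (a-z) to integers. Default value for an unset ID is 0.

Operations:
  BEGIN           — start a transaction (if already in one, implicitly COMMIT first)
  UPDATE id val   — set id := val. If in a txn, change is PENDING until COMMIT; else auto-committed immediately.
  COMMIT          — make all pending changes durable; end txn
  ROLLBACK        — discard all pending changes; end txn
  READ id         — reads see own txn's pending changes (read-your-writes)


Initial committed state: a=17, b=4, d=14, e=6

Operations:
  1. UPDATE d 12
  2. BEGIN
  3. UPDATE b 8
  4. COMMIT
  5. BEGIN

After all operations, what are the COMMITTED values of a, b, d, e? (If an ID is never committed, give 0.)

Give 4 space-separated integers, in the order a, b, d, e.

Answer: 17 8 12 6

Derivation:
Initial committed: {a=17, b=4, d=14, e=6}
Op 1: UPDATE d=12 (auto-commit; committed d=12)
Op 2: BEGIN: in_txn=True, pending={}
Op 3: UPDATE b=8 (pending; pending now {b=8})
Op 4: COMMIT: merged ['b'] into committed; committed now {a=17, b=8, d=12, e=6}
Op 5: BEGIN: in_txn=True, pending={}
Final committed: {a=17, b=8, d=12, e=6}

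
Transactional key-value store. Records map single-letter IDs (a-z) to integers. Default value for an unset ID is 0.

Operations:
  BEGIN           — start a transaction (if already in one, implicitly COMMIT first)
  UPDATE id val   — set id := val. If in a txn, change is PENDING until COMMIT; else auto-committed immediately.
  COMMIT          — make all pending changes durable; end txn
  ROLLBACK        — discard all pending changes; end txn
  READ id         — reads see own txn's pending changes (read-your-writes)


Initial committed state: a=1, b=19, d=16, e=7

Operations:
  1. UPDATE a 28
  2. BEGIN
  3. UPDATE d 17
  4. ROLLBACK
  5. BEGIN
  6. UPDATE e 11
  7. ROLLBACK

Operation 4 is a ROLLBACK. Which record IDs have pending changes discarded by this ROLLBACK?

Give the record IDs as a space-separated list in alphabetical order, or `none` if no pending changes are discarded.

Answer: d

Derivation:
Initial committed: {a=1, b=19, d=16, e=7}
Op 1: UPDATE a=28 (auto-commit; committed a=28)
Op 2: BEGIN: in_txn=True, pending={}
Op 3: UPDATE d=17 (pending; pending now {d=17})
Op 4: ROLLBACK: discarded pending ['d']; in_txn=False
Op 5: BEGIN: in_txn=True, pending={}
Op 6: UPDATE e=11 (pending; pending now {e=11})
Op 7: ROLLBACK: discarded pending ['e']; in_txn=False
ROLLBACK at op 4 discards: ['d']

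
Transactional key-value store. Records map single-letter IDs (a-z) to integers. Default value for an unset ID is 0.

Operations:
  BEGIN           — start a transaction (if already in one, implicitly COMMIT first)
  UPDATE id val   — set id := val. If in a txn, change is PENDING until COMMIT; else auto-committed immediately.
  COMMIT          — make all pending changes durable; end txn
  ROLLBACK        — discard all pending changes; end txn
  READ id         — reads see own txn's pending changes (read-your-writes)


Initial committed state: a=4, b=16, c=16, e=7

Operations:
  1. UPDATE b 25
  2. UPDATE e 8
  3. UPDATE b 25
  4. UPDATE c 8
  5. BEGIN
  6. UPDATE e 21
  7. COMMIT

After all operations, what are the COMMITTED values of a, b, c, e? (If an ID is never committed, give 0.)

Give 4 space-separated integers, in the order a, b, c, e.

Answer: 4 25 8 21

Derivation:
Initial committed: {a=4, b=16, c=16, e=7}
Op 1: UPDATE b=25 (auto-commit; committed b=25)
Op 2: UPDATE e=8 (auto-commit; committed e=8)
Op 3: UPDATE b=25 (auto-commit; committed b=25)
Op 4: UPDATE c=8 (auto-commit; committed c=8)
Op 5: BEGIN: in_txn=True, pending={}
Op 6: UPDATE e=21 (pending; pending now {e=21})
Op 7: COMMIT: merged ['e'] into committed; committed now {a=4, b=25, c=8, e=21}
Final committed: {a=4, b=25, c=8, e=21}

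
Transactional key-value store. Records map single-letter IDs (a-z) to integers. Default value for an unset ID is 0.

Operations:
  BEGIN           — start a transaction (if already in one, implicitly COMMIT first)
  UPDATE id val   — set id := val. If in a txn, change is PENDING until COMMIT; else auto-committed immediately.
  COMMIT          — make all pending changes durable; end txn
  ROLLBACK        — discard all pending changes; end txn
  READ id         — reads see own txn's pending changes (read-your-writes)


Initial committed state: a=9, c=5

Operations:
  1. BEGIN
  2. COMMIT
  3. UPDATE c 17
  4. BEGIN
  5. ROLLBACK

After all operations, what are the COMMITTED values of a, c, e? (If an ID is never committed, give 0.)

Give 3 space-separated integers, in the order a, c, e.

Answer: 9 17 0

Derivation:
Initial committed: {a=9, c=5}
Op 1: BEGIN: in_txn=True, pending={}
Op 2: COMMIT: merged [] into committed; committed now {a=9, c=5}
Op 3: UPDATE c=17 (auto-commit; committed c=17)
Op 4: BEGIN: in_txn=True, pending={}
Op 5: ROLLBACK: discarded pending []; in_txn=False
Final committed: {a=9, c=17}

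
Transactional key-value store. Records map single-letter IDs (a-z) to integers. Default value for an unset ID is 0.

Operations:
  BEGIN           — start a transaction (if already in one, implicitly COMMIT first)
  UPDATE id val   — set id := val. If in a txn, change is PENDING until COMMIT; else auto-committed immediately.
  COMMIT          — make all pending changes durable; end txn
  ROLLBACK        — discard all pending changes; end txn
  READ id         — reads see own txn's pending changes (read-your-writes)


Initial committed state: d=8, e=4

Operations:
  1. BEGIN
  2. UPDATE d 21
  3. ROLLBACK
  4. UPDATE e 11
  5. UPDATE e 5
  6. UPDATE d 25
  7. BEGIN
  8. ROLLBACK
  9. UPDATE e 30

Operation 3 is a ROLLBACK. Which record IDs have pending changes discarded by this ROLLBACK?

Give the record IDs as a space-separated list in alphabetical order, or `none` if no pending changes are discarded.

Answer: d

Derivation:
Initial committed: {d=8, e=4}
Op 1: BEGIN: in_txn=True, pending={}
Op 2: UPDATE d=21 (pending; pending now {d=21})
Op 3: ROLLBACK: discarded pending ['d']; in_txn=False
Op 4: UPDATE e=11 (auto-commit; committed e=11)
Op 5: UPDATE e=5 (auto-commit; committed e=5)
Op 6: UPDATE d=25 (auto-commit; committed d=25)
Op 7: BEGIN: in_txn=True, pending={}
Op 8: ROLLBACK: discarded pending []; in_txn=False
Op 9: UPDATE e=30 (auto-commit; committed e=30)
ROLLBACK at op 3 discards: ['d']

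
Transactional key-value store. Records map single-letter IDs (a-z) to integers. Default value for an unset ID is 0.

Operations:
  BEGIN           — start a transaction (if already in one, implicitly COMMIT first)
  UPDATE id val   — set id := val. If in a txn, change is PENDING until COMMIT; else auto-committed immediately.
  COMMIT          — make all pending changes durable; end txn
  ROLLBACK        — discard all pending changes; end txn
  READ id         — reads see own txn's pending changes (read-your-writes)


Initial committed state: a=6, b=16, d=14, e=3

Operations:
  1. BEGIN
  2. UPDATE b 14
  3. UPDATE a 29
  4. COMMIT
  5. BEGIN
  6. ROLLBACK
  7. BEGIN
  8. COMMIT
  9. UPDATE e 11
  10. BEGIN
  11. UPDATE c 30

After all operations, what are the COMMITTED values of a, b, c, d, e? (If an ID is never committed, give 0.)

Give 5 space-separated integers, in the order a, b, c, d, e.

Answer: 29 14 0 14 11

Derivation:
Initial committed: {a=6, b=16, d=14, e=3}
Op 1: BEGIN: in_txn=True, pending={}
Op 2: UPDATE b=14 (pending; pending now {b=14})
Op 3: UPDATE a=29 (pending; pending now {a=29, b=14})
Op 4: COMMIT: merged ['a', 'b'] into committed; committed now {a=29, b=14, d=14, e=3}
Op 5: BEGIN: in_txn=True, pending={}
Op 6: ROLLBACK: discarded pending []; in_txn=False
Op 7: BEGIN: in_txn=True, pending={}
Op 8: COMMIT: merged [] into committed; committed now {a=29, b=14, d=14, e=3}
Op 9: UPDATE e=11 (auto-commit; committed e=11)
Op 10: BEGIN: in_txn=True, pending={}
Op 11: UPDATE c=30 (pending; pending now {c=30})
Final committed: {a=29, b=14, d=14, e=11}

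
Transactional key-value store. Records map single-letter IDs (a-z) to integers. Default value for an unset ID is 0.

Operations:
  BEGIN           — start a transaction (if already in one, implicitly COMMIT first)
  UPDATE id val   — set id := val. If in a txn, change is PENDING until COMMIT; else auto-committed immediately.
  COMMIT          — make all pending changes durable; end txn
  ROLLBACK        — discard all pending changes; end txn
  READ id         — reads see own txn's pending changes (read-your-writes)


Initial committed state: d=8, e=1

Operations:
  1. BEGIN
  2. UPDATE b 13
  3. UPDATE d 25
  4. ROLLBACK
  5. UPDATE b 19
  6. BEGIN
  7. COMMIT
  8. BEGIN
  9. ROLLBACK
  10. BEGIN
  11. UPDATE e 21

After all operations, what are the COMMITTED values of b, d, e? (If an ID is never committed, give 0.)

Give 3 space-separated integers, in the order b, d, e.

Initial committed: {d=8, e=1}
Op 1: BEGIN: in_txn=True, pending={}
Op 2: UPDATE b=13 (pending; pending now {b=13})
Op 3: UPDATE d=25 (pending; pending now {b=13, d=25})
Op 4: ROLLBACK: discarded pending ['b', 'd']; in_txn=False
Op 5: UPDATE b=19 (auto-commit; committed b=19)
Op 6: BEGIN: in_txn=True, pending={}
Op 7: COMMIT: merged [] into committed; committed now {b=19, d=8, e=1}
Op 8: BEGIN: in_txn=True, pending={}
Op 9: ROLLBACK: discarded pending []; in_txn=False
Op 10: BEGIN: in_txn=True, pending={}
Op 11: UPDATE e=21 (pending; pending now {e=21})
Final committed: {b=19, d=8, e=1}

Answer: 19 8 1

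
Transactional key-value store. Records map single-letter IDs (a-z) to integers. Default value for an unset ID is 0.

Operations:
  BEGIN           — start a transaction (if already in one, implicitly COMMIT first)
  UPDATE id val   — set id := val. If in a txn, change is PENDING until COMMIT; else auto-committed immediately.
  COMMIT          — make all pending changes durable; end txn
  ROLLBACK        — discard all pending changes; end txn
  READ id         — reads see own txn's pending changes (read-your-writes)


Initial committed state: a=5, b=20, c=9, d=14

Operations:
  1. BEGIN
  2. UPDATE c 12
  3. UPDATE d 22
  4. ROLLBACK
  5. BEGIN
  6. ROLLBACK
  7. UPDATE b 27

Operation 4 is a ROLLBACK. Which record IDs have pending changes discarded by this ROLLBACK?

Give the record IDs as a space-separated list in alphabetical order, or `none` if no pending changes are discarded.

Initial committed: {a=5, b=20, c=9, d=14}
Op 1: BEGIN: in_txn=True, pending={}
Op 2: UPDATE c=12 (pending; pending now {c=12})
Op 3: UPDATE d=22 (pending; pending now {c=12, d=22})
Op 4: ROLLBACK: discarded pending ['c', 'd']; in_txn=False
Op 5: BEGIN: in_txn=True, pending={}
Op 6: ROLLBACK: discarded pending []; in_txn=False
Op 7: UPDATE b=27 (auto-commit; committed b=27)
ROLLBACK at op 4 discards: ['c', 'd']

Answer: c d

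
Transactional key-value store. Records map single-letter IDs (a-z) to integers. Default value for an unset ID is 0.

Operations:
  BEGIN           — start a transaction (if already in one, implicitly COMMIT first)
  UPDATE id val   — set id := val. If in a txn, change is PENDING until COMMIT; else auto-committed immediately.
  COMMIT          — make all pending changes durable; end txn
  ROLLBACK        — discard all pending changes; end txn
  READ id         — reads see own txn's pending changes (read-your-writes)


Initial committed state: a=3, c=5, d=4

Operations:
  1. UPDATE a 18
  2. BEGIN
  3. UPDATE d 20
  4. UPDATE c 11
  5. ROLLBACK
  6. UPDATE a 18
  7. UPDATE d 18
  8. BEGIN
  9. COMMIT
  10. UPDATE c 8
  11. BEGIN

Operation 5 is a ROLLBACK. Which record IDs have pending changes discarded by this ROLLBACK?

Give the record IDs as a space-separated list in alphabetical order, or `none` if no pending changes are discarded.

Answer: c d

Derivation:
Initial committed: {a=3, c=5, d=4}
Op 1: UPDATE a=18 (auto-commit; committed a=18)
Op 2: BEGIN: in_txn=True, pending={}
Op 3: UPDATE d=20 (pending; pending now {d=20})
Op 4: UPDATE c=11 (pending; pending now {c=11, d=20})
Op 5: ROLLBACK: discarded pending ['c', 'd']; in_txn=False
Op 6: UPDATE a=18 (auto-commit; committed a=18)
Op 7: UPDATE d=18 (auto-commit; committed d=18)
Op 8: BEGIN: in_txn=True, pending={}
Op 9: COMMIT: merged [] into committed; committed now {a=18, c=5, d=18}
Op 10: UPDATE c=8 (auto-commit; committed c=8)
Op 11: BEGIN: in_txn=True, pending={}
ROLLBACK at op 5 discards: ['c', 'd']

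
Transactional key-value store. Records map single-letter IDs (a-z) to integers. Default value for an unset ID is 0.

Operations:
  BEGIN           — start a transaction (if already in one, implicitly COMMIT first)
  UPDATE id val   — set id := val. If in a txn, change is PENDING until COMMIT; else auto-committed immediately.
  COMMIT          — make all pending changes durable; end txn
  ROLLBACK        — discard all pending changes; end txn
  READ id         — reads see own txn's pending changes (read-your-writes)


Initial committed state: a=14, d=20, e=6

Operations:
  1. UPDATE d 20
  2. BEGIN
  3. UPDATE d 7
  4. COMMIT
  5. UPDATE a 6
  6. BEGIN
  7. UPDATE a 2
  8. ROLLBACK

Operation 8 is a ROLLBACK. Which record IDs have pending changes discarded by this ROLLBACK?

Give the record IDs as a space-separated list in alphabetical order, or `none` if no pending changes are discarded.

Answer: a

Derivation:
Initial committed: {a=14, d=20, e=6}
Op 1: UPDATE d=20 (auto-commit; committed d=20)
Op 2: BEGIN: in_txn=True, pending={}
Op 3: UPDATE d=7 (pending; pending now {d=7})
Op 4: COMMIT: merged ['d'] into committed; committed now {a=14, d=7, e=6}
Op 5: UPDATE a=6 (auto-commit; committed a=6)
Op 6: BEGIN: in_txn=True, pending={}
Op 7: UPDATE a=2 (pending; pending now {a=2})
Op 8: ROLLBACK: discarded pending ['a']; in_txn=False
ROLLBACK at op 8 discards: ['a']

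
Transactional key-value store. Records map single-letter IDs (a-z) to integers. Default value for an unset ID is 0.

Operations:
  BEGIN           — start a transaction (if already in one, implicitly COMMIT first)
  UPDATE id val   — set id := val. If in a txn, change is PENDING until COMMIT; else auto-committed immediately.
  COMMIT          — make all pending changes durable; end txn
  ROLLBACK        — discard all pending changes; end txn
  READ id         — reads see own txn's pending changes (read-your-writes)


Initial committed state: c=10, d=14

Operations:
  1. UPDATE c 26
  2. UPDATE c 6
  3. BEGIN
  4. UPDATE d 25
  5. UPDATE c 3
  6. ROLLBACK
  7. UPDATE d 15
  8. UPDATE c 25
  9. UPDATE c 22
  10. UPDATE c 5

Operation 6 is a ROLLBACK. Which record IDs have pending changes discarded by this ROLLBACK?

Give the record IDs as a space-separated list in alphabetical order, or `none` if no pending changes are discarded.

Answer: c d

Derivation:
Initial committed: {c=10, d=14}
Op 1: UPDATE c=26 (auto-commit; committed c=26)
Op 2: UPDATE c=6 (auto-commit; committed c=6)
Op 3: BEGIN: in_txn=True, pending={}
Op 4: UPDATE d=25 (pending; pending now {d=25})
Op 5: UPDATE c=3 (pending; pending now {c=3, d=25})
Op 6: ROLLBACK: discarded pending ['c', 'd']; in_txn=False
Op 7: UPDATE d=15 (auto-commit; committed d=15)
Op 8: UPDATE c=25 (auto-commit; committed c=25)
Op 9: UPDATE c=22 (auto-commit; committed c=22)
Op 10: UPDATE c=5 (auto-commit; committed c=5)
ROLLBACK at op 6 discards: ['c', 'd']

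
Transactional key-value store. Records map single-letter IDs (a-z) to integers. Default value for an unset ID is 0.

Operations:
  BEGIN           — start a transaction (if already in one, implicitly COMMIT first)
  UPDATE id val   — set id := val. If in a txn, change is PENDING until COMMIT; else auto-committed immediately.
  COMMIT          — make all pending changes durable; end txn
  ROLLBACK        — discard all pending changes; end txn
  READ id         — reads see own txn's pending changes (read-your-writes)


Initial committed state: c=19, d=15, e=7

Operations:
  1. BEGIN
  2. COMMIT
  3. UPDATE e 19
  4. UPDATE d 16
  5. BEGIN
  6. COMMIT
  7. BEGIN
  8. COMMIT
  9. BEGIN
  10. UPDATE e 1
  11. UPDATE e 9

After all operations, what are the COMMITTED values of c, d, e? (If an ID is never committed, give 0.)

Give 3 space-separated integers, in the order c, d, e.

Initial committed: {c=19, d=15, e=7}
Op 1: BEGIN: in_txn=True, pending={}
Op 2: COMMIT: merged [] into committed; committed now {c=19, d=15, e=7}
Op 3: UPDATE e=19 (auto-commit; committed e=19)
Op 4: UPDATE d=16 (auto-commit; committed d=16)
Op 5: BEGIN: in_txn=True, pending={}
Op 6: COMMIT: merged [] into committed; committed now {c=19, d=16, e=19}
Op 7: BEGIN: in_txn=True, pending={}
Op 8: COMMIT: merged [] into committed; committed now {c=19, d=16, e=19}
Op 9: BEGIN: in_txn=True, pending={}
Op 10: UPDATE e=1 (pending; pending now {e=1})
Op 11: UPDATE e=9 (pending; pending now {e=9})
Final committed: {c=19, d=16, e=19}

Answer: 19 16 19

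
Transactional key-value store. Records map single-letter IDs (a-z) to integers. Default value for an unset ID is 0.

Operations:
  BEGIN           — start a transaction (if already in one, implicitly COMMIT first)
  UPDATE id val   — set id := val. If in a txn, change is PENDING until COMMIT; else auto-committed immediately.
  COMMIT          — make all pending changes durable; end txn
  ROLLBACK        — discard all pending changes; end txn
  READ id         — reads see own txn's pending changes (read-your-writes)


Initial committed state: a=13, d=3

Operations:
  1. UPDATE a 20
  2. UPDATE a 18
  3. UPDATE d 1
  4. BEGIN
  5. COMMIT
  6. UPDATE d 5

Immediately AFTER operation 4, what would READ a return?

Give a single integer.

Initial committed: {a=13, d=3}
Op 1: UPDATE a=20 (auto-commit; committed a=20)
Op 2: UPDATE a=18 (auto-commit; committed a=18)
Op 3: UPDATE d=1 (auto-commit; committed d=1)
Op 4: BEGIN: in_txn=True, pending={}
After op 4: visible(a) = 18 (pending={}, committed={a=18, d=1})

Answer: 18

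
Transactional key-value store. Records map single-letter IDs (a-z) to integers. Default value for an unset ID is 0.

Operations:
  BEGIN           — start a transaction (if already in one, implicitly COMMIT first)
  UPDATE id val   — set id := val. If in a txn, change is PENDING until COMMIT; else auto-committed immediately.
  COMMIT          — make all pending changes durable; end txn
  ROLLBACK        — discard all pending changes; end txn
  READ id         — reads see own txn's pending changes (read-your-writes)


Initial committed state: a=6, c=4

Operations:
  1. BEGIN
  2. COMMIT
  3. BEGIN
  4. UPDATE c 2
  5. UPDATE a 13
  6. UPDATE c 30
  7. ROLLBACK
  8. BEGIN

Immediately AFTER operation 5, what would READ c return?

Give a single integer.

Initial committed: {a=6, c=4}
Op 1: BEGIN: in_txn=True, pending={}
Op 2: COMMIT: merged [] into committed; committed now {a=6, c=4}
Op 3: BEGIN: in_txn=True, pending={}
Op 4: UPDATE c=2 (pending; pending now {c=2})
Op 5: UPDATE a=13 (pending; pending now {a=13, c=2})
After op 5: visible(c) = 2 (pending={a=13, c=2}, committed={a=6, c=4})

Answer: 2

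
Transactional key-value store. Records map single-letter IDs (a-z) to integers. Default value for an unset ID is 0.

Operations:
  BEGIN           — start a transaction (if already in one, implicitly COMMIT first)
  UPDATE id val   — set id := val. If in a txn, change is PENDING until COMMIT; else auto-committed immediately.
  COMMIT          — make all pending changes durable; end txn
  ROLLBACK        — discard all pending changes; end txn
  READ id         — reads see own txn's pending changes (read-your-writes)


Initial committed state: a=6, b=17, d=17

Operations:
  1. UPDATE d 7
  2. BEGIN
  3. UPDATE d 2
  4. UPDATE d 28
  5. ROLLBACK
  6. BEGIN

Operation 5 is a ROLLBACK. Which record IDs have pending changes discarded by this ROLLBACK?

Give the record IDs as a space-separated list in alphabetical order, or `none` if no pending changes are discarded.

Answer: d

Derivation:
Initial committed: {a=6, b=17, d=17}
Op 1: UPDATE d=7 (auto-commit; committed d=7)
Op 2: BEGIN: in_txn=True, pending={}
Op 3: UPDATE d=2 (pending; pending now {d=2})
Op 4: UPDATE d=28 (pending; pending now {d=28})
Op 5: ROLLBACK: discarded pending ['d']; in_txn=False
Op 6: BEGIN: in_txn=True, pending={}
ROLLBACK at op 5 discards: ['d']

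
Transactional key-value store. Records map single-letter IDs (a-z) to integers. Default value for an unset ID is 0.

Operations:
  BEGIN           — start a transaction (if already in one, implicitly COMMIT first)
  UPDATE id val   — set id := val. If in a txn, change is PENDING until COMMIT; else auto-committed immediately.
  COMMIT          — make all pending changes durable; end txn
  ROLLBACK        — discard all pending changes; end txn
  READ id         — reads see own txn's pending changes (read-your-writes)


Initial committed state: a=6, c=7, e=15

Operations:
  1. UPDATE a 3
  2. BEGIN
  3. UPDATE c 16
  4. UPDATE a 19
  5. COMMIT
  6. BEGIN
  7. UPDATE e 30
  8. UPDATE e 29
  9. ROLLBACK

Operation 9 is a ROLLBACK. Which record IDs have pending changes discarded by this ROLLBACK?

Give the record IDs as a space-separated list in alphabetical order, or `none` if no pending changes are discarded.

Answer: e

Derivation:
Initial committed: {a=6, c=7, e=15}
Op 1: UPDATE a=3 (auto-commit; committed a=3)
Op 2: BEGIN: in_txn=True, pending={}
Op 3: UPDATE c=16 (pending; pending now {c=16})
Op 4: UPDATE a=19 (pending; pending now {a=19, c=16})
Op 5: COMMIT: merged ['a', 'c'] into committed; committed now {a=19, c=16, e=15}
Op 6: BEGIN: in_txn=True, pending={}
Op 7: UPDATE e=30 (pending; pending now {e=30})
Op 8: UPDATE e=29 (pending; pending now {e=29})
Op 9: ROLLBACK: discarded pending ['e']; in_txn=False
ROLLBACK at op 9 discards: ['e']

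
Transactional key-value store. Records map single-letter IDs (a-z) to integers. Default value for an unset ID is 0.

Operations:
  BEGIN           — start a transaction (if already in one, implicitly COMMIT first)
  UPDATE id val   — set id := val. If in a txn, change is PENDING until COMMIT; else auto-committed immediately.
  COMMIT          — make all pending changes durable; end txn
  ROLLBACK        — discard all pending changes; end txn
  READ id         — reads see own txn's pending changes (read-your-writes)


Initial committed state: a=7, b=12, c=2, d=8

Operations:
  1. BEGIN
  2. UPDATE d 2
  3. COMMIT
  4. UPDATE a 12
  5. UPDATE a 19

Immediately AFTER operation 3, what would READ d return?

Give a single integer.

Answer: 2

Derivation:
Initial committed: {a=7, b=12, c=2, d=8}
Op 1: BEGIN: in_txn=True, pending={}
Op 2: UPDATE d=2 (pending; pending now {d=2})
Op 3: COMMIT: merged ['d'] into committed; committed now {a=7, b=12, c=2, d=2}
After op 3: visible(d) = 2 (pending={}, committed={a=7, b=12, c=2, d=2})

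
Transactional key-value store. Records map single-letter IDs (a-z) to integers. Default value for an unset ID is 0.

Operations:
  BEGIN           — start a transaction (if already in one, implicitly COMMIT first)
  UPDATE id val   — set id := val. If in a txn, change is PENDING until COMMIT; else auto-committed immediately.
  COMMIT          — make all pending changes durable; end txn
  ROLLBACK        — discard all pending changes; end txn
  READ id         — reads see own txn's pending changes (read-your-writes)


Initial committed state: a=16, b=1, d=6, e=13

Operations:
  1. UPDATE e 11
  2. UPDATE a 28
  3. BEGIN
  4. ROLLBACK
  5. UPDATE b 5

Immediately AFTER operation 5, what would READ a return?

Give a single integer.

Answer: 28

Derivation:
Initial committed: {a=16, b=1, d=6, e=13}
Op 1: UPDATE e=11 (auto-commit; committed e=11)
Op 2: UPDATE a=28 (auto-commit; committed a=28)
Op 3: BEGIN: in_txn=True, pending={}
Op 4: ROLLBACK: discarded pending []; in_txn=False
Op 5: UPDATE b=5 (auto-commit; committed b=5)
After op 5: visible(a) = 28 (pending={}, committed={a=28, b=5, d=6, e=11})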